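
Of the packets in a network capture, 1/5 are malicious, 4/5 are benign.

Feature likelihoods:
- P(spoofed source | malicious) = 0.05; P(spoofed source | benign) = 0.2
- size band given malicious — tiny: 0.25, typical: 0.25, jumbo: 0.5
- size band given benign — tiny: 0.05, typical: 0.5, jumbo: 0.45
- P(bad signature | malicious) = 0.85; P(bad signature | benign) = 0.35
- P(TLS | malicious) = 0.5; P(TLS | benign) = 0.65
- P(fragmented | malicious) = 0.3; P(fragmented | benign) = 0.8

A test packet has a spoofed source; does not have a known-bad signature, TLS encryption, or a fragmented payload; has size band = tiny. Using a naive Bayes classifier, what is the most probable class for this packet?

malicious: 0.2 × 0.05 × 0.25 × (1−0.85) × (1−0.5) × (1−0.3) = 0.00013125
benign: 0.8 × 0.2 × 0.05 × (1−0.35) × (1−0.65) × (1−0.8) = 0.000364
Highest score → benign.

benign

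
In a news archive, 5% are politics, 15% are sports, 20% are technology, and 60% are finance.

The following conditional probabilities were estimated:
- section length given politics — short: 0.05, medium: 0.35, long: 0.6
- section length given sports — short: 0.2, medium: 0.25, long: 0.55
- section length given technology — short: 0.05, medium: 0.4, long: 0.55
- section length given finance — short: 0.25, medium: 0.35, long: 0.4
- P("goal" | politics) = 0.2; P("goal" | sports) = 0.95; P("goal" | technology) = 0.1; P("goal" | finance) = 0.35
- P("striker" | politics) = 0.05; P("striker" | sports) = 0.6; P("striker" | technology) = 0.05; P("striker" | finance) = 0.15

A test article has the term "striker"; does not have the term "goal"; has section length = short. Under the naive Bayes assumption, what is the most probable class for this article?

finance

politics: 0.05 × 0.05 × (1−0.2) × 0.05 = 0.0001
sports: 0.15 × 0.2 × (1−0.95) × 0.6 = 0.0009
technology: 0.2 × 0.05 × (1−0.1) × 0.05 = 0.00045
finance: 0.6 × 0.25 × (1−0.35) × 0.15 = 0.014625
Highest score → finance.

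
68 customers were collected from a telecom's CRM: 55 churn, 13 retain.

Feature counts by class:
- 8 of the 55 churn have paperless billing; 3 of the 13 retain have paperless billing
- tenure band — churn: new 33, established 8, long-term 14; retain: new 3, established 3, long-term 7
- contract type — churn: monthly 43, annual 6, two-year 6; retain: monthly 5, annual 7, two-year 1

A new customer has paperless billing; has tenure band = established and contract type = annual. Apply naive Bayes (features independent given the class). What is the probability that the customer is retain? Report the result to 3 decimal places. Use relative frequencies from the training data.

0.746

churn: (55/68) × (8/55) × (8/55) × (6/55) ≈ 0.0018668
retain: (13/68) × (3/13) × (3/13) × (7/13) ≈ 0.00548207
P(retain | x) = 0.00548207 / 0.00734887 ≈ 0.746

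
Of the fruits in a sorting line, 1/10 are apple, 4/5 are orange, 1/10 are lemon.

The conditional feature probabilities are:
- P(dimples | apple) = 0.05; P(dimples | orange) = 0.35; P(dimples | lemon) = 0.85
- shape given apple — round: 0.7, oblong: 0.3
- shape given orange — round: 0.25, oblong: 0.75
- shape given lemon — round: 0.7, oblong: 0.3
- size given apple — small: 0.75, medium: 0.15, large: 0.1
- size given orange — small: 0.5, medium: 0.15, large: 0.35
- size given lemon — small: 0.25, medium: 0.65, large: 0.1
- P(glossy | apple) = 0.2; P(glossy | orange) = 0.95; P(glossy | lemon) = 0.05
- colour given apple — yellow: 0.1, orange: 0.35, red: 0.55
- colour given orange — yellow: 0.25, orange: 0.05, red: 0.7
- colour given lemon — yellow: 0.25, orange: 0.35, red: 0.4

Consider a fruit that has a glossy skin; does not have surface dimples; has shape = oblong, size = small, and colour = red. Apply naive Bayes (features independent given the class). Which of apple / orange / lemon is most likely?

apple: 0.1 × (1−0.05) × 0.3 × 0.75 × 0.2 × 0.55 = 0.00235125
orange: 0.8 × (1−0.35) × 0.75 × 0.5 × 0.95 × 0.7 = 0.129675
lemon: 0.1 × (1−0.85) × 0.3 × 0.25 × 0.05 × 0.4 = 0.0000225
Highest score → orange.

orange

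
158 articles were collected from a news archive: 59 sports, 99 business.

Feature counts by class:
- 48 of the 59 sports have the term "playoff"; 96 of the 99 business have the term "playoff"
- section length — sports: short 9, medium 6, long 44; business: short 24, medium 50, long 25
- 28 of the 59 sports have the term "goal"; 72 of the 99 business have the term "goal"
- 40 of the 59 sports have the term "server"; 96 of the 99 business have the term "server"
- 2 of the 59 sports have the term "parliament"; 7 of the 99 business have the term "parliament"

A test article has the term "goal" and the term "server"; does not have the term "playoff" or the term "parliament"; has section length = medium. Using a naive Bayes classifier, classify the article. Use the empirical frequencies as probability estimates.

sports: (59/158) × (11/59) × (6/59) × (28/59) × (40/59) × (57/59) ≈ 0.00220075
business: (99/158) × (3/99) × (50/99) × (72/99) × (96/99) × (92/99) ≈ 0.00628471
Highest score → business.

business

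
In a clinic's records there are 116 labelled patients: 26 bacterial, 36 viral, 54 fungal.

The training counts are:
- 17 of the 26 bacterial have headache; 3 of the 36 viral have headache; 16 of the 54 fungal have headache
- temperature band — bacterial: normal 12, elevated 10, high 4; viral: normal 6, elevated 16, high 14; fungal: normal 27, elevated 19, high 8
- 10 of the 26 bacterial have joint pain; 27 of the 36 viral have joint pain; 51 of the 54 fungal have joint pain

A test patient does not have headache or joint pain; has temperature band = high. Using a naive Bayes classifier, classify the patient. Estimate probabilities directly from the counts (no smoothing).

bacterial: (26/116) × (9/26) × (4/26) × (16/26) ≈ 0.00734544
viral: (36/116) × (33/36) × (14/36) × (9/36) ≈ 0.027658
fungal: (54/116) × (38/54) × (8/54) × (3/54) ≈ 0.00269618
Highest score → viral.

viral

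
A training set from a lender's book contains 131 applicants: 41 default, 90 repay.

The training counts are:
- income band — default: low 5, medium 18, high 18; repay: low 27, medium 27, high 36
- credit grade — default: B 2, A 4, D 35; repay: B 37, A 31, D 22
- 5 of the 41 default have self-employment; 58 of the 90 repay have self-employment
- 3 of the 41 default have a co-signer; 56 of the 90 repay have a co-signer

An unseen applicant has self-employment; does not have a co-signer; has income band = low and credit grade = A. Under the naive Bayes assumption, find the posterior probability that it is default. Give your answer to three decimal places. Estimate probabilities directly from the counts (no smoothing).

default: (41/131) × (5/41) × (4/41) × (5/41) × (38/41) ≈ 0.000420882
repay: (90/131) × (27/90) × (31/90) × (58/90) × (34/90) ≈ 0.0172836
P(default | x) = 0.000420882 / 0.017704482 ≈ 0.024

0.024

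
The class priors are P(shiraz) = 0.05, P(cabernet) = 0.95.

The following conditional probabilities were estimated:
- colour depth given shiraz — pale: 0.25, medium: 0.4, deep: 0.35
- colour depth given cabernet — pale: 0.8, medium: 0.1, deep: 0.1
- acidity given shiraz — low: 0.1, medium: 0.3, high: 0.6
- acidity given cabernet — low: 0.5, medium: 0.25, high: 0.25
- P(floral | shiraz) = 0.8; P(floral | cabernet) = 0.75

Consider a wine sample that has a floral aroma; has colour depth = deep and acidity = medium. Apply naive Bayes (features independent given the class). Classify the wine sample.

shiraz: 0.05 × 0.35 × 0.3 × 0.8 = 0.0042
cabernet: 0.95 × 0.1 × 0.25 × 0.75 = 0.0178125
Highest score → cabernet.

cabernet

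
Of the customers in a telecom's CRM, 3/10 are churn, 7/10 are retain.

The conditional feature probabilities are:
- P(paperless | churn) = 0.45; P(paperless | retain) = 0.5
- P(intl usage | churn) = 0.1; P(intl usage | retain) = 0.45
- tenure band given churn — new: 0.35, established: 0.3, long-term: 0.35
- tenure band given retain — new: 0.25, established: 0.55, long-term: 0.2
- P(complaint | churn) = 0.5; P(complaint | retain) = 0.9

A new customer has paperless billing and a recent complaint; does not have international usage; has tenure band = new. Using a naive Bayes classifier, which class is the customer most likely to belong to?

retain

churn: 0.3 × 0.45 × (1−0.1) × 0.35 × 0.5 = 0.0212625
retain: 0.7 × 0.5 × (1−0.45) × 0.25 × 0.9 = 0.0433125
Highest score → retain.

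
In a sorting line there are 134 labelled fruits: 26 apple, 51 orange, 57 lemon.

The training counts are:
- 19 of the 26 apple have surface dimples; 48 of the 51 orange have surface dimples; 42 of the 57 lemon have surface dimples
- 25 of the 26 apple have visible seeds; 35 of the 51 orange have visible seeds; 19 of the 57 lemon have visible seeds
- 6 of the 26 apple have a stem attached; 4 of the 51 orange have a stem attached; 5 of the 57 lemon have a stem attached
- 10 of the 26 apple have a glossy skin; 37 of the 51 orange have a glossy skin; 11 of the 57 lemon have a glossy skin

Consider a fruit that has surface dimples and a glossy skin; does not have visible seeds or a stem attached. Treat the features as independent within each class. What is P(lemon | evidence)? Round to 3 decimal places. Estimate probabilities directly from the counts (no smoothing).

apple: (26/134) × (19/26) × (1/26) × (20/26) × (10/26) ≈ 0.00161346
orange: (51/134) × (48/51) × (16/51) × (47/51) × (37/51) ≈ 0.0751356
lemon: (57/134) × (42/57) × (38/57) × (52/57) × (11/57) ≈ 0.0367874
P(lemon | x) = 0.0367874 / 0.11353646 ≈ 0.324

0.324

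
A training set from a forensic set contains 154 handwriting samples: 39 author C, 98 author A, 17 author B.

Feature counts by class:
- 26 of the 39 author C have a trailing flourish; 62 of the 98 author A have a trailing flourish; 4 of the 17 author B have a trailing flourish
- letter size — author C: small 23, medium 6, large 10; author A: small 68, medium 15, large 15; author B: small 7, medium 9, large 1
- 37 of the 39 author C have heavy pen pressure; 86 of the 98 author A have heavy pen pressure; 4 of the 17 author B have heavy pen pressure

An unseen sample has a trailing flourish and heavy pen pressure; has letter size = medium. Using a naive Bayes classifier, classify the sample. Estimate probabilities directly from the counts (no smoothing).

author A

author C: (39/154) × (26/39) × (6/39) × (37/39) ≈ 0.024642
author A: (98/154) × (62/98) × (15/98) × (86/98) ≈ 0.0540765
author B: (17/154) × (4/17) × (9/17) × (4/17) ≈ 0.00323552
Highest score → author A.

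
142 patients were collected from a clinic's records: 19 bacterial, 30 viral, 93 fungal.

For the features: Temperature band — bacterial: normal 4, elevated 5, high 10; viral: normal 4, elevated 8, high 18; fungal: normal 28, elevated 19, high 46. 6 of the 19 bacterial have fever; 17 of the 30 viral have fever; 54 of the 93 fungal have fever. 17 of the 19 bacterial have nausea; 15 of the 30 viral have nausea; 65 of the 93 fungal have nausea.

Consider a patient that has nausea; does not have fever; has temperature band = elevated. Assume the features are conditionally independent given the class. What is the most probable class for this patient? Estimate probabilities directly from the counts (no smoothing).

bacterial: (19/142) × (5/19) × (13/19) × (17/19) ≈ 0.0215559
viral: (30/142) × (8/30) × (13/30) × (15/30) ≈ 0.0122066
fungal: (93/142) × (19/93) × (39/93) × (65/93) ≈ 0.0392173
Highest score → fungal.

fungal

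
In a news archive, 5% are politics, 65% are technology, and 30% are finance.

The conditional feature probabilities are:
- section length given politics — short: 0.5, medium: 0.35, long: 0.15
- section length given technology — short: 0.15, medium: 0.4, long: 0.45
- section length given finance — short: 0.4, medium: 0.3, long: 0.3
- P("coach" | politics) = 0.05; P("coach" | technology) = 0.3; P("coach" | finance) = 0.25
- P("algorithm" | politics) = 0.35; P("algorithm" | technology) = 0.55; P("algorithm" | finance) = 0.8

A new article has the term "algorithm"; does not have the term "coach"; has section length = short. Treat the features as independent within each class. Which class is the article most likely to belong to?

finance

politics: 0.05 × 0.5 × (1−0.05) × 0.35 = 0.0083125
technology: 0.65 × 0.15 × (1−0.3) × 0.55 = 0.0375375
finance: 0.3 × 0.4 × (1−0.25) × 0.8 = 0.072
Highest score → finance.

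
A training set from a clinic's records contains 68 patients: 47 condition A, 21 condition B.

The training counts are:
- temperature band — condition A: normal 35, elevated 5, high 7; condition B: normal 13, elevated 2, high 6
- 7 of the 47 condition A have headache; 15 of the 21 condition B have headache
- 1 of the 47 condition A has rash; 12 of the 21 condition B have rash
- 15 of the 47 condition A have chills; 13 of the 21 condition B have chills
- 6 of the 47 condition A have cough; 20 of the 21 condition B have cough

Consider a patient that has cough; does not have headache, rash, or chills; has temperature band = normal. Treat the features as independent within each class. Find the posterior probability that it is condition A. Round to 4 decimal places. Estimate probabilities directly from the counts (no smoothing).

condition A: (47/68) × (35/47) × (40/47) × (46/47) × (32/47) × (6/47) ≈ 0.0372638
condition B: (21/68) × (13/21) × (6/21) × (9/21) × (8/21) × (20/21) ≈ 0.00849319
P(condition A | x) = 0.0372638 / 0.04575699 ≈ 0.8144

0.8144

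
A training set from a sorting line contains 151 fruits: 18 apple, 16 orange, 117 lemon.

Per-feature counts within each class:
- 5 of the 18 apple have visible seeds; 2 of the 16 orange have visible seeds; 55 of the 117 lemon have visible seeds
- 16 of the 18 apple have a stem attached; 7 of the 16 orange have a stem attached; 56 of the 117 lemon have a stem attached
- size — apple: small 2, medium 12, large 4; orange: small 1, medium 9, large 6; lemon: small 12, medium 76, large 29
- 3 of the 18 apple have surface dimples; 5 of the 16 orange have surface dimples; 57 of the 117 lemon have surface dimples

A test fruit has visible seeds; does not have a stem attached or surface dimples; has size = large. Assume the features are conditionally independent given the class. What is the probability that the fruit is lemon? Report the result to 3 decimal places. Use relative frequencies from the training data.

0.903

apple: (18/151) × (5/18) × (2/18) × (4/18) × (15/18) ≈ 0.000681329
orange: (16/151) × (2/16) × (9/16) × (6/16) × (11/16) ≈ 0.00192079
lemon: (117/151) × (55/117) × (61/117) × (29/117) × (60/117) ≈ 0.0241383
P(lemon | x) = 0.0241383 / 0.026740419 ≈ 0.903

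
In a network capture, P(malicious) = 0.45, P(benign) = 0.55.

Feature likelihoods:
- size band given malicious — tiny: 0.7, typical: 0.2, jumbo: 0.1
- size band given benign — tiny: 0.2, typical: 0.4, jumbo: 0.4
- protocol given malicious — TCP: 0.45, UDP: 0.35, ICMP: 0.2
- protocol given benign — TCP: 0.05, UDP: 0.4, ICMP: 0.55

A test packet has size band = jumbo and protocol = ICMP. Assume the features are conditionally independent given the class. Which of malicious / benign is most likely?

benign

malicious: 0.45 × 0.1 × 0.2 = 0.009
benign: 0.55 × 0.4 × 0.55 = 0.121
Highest score → benign.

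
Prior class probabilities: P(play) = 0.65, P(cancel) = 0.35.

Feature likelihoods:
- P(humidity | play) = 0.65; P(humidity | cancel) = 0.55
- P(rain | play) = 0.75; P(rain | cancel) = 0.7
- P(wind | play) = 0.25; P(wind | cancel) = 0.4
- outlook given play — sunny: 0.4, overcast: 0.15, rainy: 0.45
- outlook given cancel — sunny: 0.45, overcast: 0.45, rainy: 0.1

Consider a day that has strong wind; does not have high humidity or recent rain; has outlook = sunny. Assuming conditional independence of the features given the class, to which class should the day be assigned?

cancel

play: 0.65 × (1−0.65) × (1−0.75) × 0.25 × 0.4 = 0.0056875
cancel: 0.35 × (1−0.55) × (1−0.7) × 0.4 × 0.45 = 0.008505
Highest score → cancel.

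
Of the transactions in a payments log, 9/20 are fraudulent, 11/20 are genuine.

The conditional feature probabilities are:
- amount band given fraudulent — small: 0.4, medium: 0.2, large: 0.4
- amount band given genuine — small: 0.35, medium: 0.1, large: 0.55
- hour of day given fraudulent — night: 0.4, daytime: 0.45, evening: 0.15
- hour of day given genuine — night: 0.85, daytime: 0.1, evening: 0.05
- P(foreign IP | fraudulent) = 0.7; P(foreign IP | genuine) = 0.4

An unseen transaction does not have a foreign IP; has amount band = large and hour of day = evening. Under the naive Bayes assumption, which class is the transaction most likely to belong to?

genuine

fraudulent: 0.45 × 0.4 × 0.15 × (1−0.7) = 0.0081
genuine: 0.55 × 0.55 × 0.05 × (1−0.4) = 0.009075
Highest score → genuine.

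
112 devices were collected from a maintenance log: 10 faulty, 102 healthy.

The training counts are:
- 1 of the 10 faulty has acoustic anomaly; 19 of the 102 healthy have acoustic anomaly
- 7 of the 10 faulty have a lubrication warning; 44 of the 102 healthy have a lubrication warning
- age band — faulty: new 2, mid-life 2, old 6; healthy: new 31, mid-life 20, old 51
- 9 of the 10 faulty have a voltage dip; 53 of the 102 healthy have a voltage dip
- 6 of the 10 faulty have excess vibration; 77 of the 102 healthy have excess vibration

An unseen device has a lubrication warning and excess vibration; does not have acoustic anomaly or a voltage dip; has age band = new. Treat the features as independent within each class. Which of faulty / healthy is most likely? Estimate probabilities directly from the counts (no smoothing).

faulty: (10/112) × (9/10) × (7/10) × (2/10) × (1/10) × (6/10) = 0.000675
healthy: (102/112) × (83/102) × (44/102) × (31/102) × (49/102) × (77/102) ≈ 0.0352339
Highest score → healthy.

healthy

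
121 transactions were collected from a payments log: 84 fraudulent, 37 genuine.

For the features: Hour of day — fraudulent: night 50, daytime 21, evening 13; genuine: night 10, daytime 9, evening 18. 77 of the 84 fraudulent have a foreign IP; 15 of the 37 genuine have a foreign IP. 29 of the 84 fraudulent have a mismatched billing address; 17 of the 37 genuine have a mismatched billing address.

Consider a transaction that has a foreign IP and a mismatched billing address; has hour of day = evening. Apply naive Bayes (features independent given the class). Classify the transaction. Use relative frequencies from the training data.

fraudulent

fraudulent: (84/121) × (13/84) × (77/84) × (29/84) ≈ 0.0340007
genuine: (37/121) × (18/37) × (15/37) × (17/37) ≈ 0.0277092
Highest score → fraudulent.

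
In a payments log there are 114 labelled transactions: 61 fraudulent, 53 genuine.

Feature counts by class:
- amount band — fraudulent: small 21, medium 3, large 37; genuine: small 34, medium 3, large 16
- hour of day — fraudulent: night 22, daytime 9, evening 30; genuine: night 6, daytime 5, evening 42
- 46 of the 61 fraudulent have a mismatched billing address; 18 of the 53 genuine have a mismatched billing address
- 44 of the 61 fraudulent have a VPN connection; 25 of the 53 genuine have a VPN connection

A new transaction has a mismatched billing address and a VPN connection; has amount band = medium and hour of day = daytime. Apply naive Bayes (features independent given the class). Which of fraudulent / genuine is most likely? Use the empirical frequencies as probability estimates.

fraudulent

fraudulent: (61/114) × (3/61) × (9/61) × (46/61) × (44/61) ≈ 0.00211193
genuine: (53/114) × (3/53) × (5/53) × (18/53) × (25/53) ≈ 0.000397714
Highest score → fraudulent.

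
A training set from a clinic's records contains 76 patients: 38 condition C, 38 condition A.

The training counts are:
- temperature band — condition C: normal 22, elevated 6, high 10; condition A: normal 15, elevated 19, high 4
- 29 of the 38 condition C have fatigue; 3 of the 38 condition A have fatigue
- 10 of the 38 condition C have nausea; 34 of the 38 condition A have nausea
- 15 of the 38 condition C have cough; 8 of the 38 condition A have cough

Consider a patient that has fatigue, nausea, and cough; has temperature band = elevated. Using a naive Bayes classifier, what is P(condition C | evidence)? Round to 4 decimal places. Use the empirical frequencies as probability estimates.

condition C: (38/76) × (6/38) × (29/38) × (10/38) × (15/38) ≈ 0.00625858
condition A: (38/76) × (19/38) × (3/38) × (34/38) × (8/38) ≈ 0.00371774
P(condition C | x) = 0.00625858 / 0.00997632 ≈ 0.6273

0.6273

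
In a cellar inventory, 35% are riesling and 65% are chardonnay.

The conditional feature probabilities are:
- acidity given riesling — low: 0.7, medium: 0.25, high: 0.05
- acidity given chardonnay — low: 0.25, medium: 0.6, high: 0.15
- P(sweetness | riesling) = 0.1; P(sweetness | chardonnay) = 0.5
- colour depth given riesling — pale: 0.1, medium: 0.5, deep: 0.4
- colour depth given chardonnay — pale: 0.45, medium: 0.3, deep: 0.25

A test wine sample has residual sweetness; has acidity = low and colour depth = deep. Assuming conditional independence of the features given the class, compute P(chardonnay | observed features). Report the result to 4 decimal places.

riesling: 0.35 × 0.7 × 0.1 × 0.4 = 0.0098
chardonnay: 0.65 × 0.25 × 0.5 × 0.25 = 0.0203125
P(chardonnay | x) = 0.0203125 / 0.0301125 ≈ 0.6746

0.6746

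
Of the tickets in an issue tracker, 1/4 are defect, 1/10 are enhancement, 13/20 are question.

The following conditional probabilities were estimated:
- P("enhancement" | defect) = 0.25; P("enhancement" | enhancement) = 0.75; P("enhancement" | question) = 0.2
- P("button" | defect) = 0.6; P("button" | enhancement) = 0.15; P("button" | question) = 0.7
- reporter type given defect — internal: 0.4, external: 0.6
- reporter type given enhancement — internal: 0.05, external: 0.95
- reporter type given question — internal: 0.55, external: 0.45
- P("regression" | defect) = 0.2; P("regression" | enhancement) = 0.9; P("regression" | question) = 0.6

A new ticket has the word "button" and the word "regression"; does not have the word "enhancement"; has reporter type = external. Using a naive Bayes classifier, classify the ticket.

defect: 0.25 × (1−0.25) × 0.6 × 0.6 × 0.2 = 0.0135
enhancement: 0.1 × (1−0.75) × 0.15 × 0.95 × 0.9 = 0.00320625
question: 0.65 × (1−0.2) × 0.7 × 0.45 × 0.6 = 0.09828
Highest score → question.

question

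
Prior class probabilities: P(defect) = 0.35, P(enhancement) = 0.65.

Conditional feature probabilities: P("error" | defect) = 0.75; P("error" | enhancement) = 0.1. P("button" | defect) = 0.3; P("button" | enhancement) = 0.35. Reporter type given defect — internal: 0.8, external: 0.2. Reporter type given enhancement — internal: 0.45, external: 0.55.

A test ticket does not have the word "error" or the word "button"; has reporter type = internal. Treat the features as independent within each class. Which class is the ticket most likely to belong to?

defect: 0.35 × (1−0.75) × (1−0.3) × 0.8 = 0.049
enhancement: 0.65 × (1−0.1) × (1−0.35) × 0.45 = 0.1711125
Highest score → enhancement.

enhancement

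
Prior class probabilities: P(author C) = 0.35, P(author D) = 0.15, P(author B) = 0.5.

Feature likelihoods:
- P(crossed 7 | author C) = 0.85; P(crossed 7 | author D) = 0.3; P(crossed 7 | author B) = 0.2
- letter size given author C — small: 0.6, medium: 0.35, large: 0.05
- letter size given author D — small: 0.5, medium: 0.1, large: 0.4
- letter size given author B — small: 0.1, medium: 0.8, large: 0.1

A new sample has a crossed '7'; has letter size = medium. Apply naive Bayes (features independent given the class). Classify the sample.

author C: 0.35 × 0.85 × 0.35 = 0.104125
author D: 0.15 × 0.3 × 0.1 = 0.0045
author B: 0.5 × 0.2 × 0.8 = 0.08
Highest score → author C.

author C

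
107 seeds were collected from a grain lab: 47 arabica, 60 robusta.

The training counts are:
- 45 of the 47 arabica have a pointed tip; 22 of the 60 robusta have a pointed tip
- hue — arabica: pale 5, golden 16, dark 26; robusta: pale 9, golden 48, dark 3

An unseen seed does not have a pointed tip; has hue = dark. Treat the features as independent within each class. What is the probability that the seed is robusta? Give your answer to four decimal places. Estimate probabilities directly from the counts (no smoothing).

arabica: (47/107) × (2/47) × (26/47) ≈ 0.01034
robusta: (60/107) × (38/60) × (3/60) ≈ 0.017757
P(robusta | x) = 0.017757 / 0.028097 ≈ 0.6320

0.6320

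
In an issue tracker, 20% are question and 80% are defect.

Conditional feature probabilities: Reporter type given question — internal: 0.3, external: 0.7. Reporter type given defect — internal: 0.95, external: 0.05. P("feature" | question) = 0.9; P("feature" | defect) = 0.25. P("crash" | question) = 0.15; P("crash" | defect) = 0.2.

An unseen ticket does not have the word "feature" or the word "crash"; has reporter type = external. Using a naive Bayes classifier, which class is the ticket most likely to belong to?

defect

question: 0.2 × 0.7 × (1−0.9) × (1−0.15) = 0.0119
defect: 0.8 × 0.05 × (1−0.25) × (1−0.2) = 0.024
Highest score → defect.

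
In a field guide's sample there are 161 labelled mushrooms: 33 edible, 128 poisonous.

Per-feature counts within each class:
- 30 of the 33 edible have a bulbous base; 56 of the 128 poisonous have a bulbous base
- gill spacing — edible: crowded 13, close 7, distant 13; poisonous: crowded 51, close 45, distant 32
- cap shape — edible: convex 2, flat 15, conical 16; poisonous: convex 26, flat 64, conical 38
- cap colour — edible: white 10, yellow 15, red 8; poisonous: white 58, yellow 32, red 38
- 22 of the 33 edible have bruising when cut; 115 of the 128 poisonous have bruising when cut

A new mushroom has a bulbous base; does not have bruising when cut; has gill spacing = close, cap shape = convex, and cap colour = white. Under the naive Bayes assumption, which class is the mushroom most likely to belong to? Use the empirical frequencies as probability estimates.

poisonous

edible: (33/161) × (30/33) × (7/33) × (2/33) × (10/33) × (11/33) ≈ 0.000241969
poisonous: (128/161) × (56/128) × (45/128) × (26/128) × (58/128) × (13/128) ≈ 0.00114309
Highest score → poisonous.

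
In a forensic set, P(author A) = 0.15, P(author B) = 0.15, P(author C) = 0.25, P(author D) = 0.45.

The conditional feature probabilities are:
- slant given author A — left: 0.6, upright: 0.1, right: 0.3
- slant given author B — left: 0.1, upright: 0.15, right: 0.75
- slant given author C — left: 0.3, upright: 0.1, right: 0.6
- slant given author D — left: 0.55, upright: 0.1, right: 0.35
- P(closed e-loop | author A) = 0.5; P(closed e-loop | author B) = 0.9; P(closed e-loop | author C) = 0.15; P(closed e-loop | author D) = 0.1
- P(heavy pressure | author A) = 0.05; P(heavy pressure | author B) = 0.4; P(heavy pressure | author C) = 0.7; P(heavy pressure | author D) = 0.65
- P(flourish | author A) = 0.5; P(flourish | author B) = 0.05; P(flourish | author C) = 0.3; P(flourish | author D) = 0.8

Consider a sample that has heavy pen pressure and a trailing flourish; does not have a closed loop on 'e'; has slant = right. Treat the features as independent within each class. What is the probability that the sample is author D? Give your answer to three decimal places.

0.728

author A: 0.15 × 0.3 × (1−0.5) × 0.05 × 0.5 = 0.0005625
author B: 0.15 × 0.75 × (1−0.9) × 0.4 × 0.05 = 0.000225
author C: 0.25 × 0.6 × (1−0.15) × 0.7 × 0.3 = 0.026775
author D: 0.45 × 0.35 × (1−0.1) × 0.65 × 0.8 = 0.07371
P(author D | x) = 0.07371 / 0.1012725 ≈ 0.728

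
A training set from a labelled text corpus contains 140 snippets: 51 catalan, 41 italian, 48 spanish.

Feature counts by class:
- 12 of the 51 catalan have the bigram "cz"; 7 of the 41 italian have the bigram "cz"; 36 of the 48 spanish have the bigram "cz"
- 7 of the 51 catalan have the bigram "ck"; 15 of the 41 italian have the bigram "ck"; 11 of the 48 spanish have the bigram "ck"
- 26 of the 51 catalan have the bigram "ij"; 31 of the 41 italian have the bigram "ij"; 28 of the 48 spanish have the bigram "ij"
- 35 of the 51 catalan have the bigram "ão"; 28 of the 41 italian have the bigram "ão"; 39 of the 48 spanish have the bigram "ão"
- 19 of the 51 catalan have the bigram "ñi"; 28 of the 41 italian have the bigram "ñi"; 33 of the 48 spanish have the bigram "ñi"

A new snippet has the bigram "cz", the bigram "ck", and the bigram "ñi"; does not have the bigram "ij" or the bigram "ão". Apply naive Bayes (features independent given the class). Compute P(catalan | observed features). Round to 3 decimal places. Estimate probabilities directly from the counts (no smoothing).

0.140

catalan: (51/140) × (12/51) × (7/51) × (25/51) × (16/51) × (19/51) ≈ 0.000674038
italian: (41/140) × (7/41) × (15/41) × (10/41) × (13/41) × (28/41) ≈ 0.000966111
spanish: (48/140) × (36/48) × (11/48) × (20/48) × (9/48) × (33/48) ≈ 0.00316511
P(catalan | x) = 0.000674038 / 0.004805259 ≈ 0.140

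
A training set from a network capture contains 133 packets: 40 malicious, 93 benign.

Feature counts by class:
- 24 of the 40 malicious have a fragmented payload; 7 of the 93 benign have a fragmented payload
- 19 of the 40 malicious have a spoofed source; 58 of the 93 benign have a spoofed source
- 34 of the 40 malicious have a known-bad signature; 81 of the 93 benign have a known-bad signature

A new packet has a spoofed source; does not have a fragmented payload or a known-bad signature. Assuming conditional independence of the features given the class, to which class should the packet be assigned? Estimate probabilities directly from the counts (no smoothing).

malicious: (40/133) × (16/40) × (19/40) × (6/40) ≈ 0.00857143
benign: (93/133) × (86/93) × (58/93) × (12/93) ≈ 0.0520344
Highest score → benign.

benign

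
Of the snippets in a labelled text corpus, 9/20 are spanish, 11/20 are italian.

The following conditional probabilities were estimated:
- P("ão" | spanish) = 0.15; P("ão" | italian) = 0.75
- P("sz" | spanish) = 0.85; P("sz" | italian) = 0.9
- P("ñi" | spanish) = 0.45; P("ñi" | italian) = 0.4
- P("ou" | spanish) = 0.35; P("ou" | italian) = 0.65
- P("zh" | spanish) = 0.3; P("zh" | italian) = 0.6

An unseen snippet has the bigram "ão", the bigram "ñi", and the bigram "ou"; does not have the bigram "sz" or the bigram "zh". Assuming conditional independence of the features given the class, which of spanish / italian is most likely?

italian

spanish: 0.45 × 0.15 × (1−0.85) × 0.45 × 0.35 × (1−0.3) = 0.00111628125
italian: 0.55 × 0.75 × (1−0.9) × 0.4 × 0.65 × (1−0.6) = 0.00429
Highest score → italian.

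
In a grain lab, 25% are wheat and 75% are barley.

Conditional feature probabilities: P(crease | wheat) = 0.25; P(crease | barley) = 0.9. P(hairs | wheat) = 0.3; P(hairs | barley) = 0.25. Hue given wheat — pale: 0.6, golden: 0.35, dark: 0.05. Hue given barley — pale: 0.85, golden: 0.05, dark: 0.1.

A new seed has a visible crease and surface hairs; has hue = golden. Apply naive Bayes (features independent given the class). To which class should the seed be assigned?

barley

wheat: 0.25 × 0.25 × 0.3 × 0.35 = 0.0065625
barley: 0.75 × 0.9 × 0.25 × 0.05 = 0.0084375
Highest score → barley.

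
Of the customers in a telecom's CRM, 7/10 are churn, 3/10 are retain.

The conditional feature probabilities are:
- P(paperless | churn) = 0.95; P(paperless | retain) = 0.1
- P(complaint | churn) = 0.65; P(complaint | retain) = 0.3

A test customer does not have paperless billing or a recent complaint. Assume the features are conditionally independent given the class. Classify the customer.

churn: 0.7 × (1−0.95) × (1−0.65) = 0.01225
retain: 0.3 × (1−0.1) × (1−0.3) = 0.189
Highest score → retain.

retain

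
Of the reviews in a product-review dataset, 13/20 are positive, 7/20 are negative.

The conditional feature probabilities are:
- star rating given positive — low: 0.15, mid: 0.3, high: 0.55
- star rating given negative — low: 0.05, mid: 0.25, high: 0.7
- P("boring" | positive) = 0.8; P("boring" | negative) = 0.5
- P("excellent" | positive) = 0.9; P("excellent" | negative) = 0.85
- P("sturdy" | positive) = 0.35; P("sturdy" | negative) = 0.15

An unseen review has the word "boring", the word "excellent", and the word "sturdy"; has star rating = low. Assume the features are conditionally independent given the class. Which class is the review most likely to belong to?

positive: 0.65 × 0.15 × 0.8 × 0.9 × 0.35 = 0.02457
negative: 0.35 × 0.05 × 0.5 × 0.85 × 0.15 = 0.001115625
Highest score → positive.

positive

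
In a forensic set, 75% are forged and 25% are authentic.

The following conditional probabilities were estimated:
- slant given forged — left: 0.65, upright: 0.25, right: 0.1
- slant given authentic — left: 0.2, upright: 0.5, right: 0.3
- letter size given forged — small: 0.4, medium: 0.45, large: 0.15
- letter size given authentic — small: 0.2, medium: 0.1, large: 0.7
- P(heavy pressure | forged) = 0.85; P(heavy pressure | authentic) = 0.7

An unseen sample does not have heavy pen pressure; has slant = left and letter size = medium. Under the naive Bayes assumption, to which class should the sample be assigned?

forged

forged: 0.75 × 0.65 × 0.45 × (1−0.85) = 0.03290625
authentic: 0.25 × 0.2 × 0.1 × (1−0.7) = 0.0015
Highest score → forged.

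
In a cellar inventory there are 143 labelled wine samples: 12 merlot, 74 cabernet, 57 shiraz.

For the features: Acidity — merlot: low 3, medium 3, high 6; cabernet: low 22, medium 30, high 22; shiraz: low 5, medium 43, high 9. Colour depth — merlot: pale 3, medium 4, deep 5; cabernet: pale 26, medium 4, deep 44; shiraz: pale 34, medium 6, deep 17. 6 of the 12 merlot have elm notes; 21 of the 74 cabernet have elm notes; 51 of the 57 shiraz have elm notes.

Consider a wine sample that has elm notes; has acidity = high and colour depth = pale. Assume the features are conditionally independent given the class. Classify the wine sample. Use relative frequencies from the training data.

shiraz

merlot: (12/143) × (6/12) × (3/12) × (6/12) ≈ 0.00524476
cabernet: (74/143) × (22/74) × (26/74) × (21/74) ≈ 0.0153397
shiraz: (57/143) × (9/57) × (34/57) × (51/57) ≈ 0.0335897
Highest score → shiraz.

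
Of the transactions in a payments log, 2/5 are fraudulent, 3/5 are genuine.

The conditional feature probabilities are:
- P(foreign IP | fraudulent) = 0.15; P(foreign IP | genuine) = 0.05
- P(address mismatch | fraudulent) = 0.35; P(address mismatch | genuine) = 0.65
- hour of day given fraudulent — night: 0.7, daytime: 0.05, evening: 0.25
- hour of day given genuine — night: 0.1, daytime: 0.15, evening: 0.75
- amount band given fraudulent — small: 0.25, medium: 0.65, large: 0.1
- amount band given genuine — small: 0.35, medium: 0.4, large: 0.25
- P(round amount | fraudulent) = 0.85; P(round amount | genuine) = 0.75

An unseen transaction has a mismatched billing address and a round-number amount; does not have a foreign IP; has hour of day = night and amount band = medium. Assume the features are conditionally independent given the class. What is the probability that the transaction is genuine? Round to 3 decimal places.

fraudulent: 0.4 × (1−0.15) × 0.35 × 0.7 × 0.65 × 0.85 = 0.04602325
genuine: 0.6 × (1−0.05) × 0.65 × 0.1 × 0.4 × 0.75 = 0.011115
P(genuine | x) = 0.011115 / 0.05713825 ≈ 0.195

0.195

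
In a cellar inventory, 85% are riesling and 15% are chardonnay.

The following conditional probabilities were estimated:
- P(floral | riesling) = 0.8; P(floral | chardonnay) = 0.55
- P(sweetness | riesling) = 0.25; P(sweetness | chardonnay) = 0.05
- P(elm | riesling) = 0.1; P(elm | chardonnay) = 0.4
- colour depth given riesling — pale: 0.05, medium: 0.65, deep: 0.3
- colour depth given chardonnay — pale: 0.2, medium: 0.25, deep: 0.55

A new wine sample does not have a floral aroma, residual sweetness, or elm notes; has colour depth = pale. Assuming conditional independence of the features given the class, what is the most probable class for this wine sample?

riesling: 0.85 × (1−0.8) × (1−0.25) × (1−0.1) × 0.05 = 0.0057375
chardonnay: 0.15 × (1−0.55) × (1−0.05) × (1−0.4) × 0.2 = 0.007695
Highest score → chardonnay.

chardonnay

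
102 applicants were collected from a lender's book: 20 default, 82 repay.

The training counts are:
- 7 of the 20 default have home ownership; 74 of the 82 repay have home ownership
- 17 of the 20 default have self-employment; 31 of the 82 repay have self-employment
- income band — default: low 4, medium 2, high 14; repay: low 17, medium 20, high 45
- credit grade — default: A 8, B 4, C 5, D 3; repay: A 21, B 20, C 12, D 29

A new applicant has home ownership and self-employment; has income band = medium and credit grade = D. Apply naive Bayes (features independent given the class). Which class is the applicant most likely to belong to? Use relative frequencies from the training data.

default: (20/102) × (7/20) × (17/20) × (2/20) × (3/20) = 0.000875
repay: (82/102) × (74/82) × (31/82) × (20/82) × (29/82) ≈ 0.0236581
Highest score → repay.

repay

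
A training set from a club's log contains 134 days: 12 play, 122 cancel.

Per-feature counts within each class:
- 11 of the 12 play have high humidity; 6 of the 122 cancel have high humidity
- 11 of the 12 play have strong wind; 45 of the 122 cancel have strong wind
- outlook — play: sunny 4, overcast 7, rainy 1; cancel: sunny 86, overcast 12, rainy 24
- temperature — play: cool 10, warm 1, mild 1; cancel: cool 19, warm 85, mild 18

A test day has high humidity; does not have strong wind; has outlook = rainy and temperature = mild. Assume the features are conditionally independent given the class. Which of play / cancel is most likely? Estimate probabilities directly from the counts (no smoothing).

cancel

play: (12/134) × (11/12) × (1/12) × (1/12) × (1/12) ≈ 0.0000475055
cancel: (122/134) × (6/122) × (77/122) × (24/122) × (18/122) ≈ 0.000820241
Highest score → cancel.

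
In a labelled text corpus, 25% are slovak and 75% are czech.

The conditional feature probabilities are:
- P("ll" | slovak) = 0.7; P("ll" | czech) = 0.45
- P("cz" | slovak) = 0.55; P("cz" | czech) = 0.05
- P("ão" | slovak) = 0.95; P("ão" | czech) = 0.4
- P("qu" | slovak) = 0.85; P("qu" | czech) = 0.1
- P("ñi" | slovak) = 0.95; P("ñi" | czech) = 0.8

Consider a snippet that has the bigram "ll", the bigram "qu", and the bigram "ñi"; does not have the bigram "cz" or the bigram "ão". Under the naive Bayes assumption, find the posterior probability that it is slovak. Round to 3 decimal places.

0.171

slovak: 0.25 × 0.7 × (1−0.55) × (1−0.95) × 0.85 × 0.95 = 0.00317953125
czech: 0.75 × 0.45 × (1−0.05) × (1−0.4) × 0.1 × 0.8 = 0.01539
P(slovak | x) = 0.00317953125 / 0.01856953125 ≈ 0.171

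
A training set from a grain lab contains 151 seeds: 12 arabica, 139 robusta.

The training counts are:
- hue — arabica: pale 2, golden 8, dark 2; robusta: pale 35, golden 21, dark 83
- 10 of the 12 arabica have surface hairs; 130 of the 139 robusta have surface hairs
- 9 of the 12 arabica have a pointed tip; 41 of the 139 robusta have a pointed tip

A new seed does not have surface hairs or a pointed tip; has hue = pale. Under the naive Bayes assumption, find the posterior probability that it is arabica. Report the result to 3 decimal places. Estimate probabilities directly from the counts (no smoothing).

0.050

arabica: (12/151) × (2/12) × (2/12) × (3/12) ≈ 0.000551876
robusta: (139/151) × (35/139) × (9/139) × (98/139) ≈ 0.0105811
P(arabica | x) = 0.000551876 / 0.011132976 ≈ 0.050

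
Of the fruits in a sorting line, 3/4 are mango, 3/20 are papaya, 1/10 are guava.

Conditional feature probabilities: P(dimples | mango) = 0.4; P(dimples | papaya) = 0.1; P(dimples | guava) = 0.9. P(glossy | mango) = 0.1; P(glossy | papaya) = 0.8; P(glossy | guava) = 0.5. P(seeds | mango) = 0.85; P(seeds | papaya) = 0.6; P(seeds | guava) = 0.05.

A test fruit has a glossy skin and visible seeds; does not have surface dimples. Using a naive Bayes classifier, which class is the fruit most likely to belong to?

mango: 0.75 × (1−0.4) × 0.1 × 0.85 = 0.03825
papaya: 0.15 × (1−0.1) × 0.8 × 0.6 = 0.0648
guava: 0.1 × (1−0.9) × 0.5 × 0.05 = 0.00025
Highest score → papaya.

papaya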